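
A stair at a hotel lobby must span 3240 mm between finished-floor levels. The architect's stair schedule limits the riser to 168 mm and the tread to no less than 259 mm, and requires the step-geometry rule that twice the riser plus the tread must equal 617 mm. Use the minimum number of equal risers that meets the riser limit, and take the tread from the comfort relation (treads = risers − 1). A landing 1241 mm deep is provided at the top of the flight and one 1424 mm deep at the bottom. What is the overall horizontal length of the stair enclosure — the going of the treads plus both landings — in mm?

8232 mm

At most 168 each: 3240/168 = 19.29, giving 20 risers.
Riser R = 3240 / 20 = 162 mm, within the 168 mm limit.
Tread T = 617 − 2 × 162 = 293 mm (≥ 259 mm).
Going = (20 − 1) × 293 = 5567 mm.
Add landings: 5567 + 1241 + 1424 = 8232 mm.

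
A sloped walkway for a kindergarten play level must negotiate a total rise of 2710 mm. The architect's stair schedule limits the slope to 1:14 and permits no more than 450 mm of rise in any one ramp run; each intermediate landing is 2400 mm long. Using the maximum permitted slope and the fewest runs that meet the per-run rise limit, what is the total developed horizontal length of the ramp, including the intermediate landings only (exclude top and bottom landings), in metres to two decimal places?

⌈2710/450⌉ = 7 ramp runs. That means 6 intermediate landings.
Ramp run (horizontal) at 1:14: 2710 × 14 = 37940 mm.
6 intermediate landings contribute 6 × 2400 = 14400 mm.
Total developed length = 37940 + 14400 = 52340 mm.
= 52.34 m.

52.34 m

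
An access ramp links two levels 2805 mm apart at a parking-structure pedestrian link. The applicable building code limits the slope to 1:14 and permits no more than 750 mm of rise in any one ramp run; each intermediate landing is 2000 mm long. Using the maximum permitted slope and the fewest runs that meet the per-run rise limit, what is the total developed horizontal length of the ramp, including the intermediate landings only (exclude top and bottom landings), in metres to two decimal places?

45.27 m

2805 / 750 = 3.740 → round up to 4 ramp runs. That means 3 intermediate landings.
Horizontal run for 2805 mm of rise at 1:14 is 2805 × 14 = 39270 mm.
3 intermediate landings contribute 3 × 2000 = 6000 mm.
Total developed length = 39270 + 6000 = 45270 mm.
= 45.27 m.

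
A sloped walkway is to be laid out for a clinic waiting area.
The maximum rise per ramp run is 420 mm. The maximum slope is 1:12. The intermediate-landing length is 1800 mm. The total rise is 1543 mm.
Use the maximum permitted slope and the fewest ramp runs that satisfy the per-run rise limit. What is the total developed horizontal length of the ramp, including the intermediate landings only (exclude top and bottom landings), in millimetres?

23916 mm

At most 420 each: 1543/420 = 3.67, giving 4 ramp runs. That means 3 intermediate landings.
Ramp run (horizontal) at 1:12: 1543 × 12 = 18516 mm.
Intermediate landings: 3 × 1800 = 5400 mm.
Total developed length = 18516 + 5400 = 23916 mm.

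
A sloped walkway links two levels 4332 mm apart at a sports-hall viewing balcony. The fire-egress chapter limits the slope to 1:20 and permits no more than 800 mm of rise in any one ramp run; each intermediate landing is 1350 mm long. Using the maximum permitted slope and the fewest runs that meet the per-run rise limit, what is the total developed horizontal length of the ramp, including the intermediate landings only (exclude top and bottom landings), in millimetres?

4332 / 800 = 5.415 → round up to 6 ramp runs. That means 5 intermediate landings.
Ramp run (horizontal) at 1:20: 4332 × 20 = 86640 mm.
Intermediate landings: 5 × 1350 = 6750 mm.
Total developed length = 86640 + 6750 = 93390 mm.

93390 mm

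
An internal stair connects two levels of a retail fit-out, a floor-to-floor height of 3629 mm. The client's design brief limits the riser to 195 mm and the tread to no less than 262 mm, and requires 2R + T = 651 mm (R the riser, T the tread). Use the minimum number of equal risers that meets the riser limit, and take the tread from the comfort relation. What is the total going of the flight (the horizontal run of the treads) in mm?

4842 mm

3629 / 195 = 18.61, so 19 risers are needed.
Riser R = 3629 / 19 = 191 mm, within the 195 mm limit.
T = 651 − 2·191 = 269 mm, which satisfies the 262 mm minimum.
Going = (19 − 1) × 269 = 4842 mm.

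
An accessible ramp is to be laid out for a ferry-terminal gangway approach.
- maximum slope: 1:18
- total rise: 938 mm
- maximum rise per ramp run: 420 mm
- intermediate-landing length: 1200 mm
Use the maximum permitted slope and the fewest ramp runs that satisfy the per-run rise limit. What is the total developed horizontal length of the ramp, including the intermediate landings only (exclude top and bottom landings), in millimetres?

19284 mm

938 / 420 = 2.23, so 3 ramp runs are needed. That means 2 intermediate landings.
Ramp run (horizontal) at 1:18: 938 × 18 = 16884 mm.
2 intermediate landings contribute 2 × 1200 = 2400 mm.
Developed length = 16884 + 2400 = 19284 mm.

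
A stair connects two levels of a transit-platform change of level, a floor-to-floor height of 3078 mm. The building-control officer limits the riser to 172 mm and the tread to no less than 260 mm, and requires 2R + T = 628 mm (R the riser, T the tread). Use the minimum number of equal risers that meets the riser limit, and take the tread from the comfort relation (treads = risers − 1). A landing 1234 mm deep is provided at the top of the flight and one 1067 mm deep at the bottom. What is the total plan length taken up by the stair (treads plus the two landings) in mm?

At most 172 each: 3078/172 = 17.90, giving 18 risers.
Riser R = 3078 / 18 = 171 mm, within the 172 mm limit.
From 2R + T = 628: T = 628 − 342 = 286 mm.
Going = (18 − 1) × 286 = 4862 mm.
Add landings: 4862 + 1234 + 1067 = 7163 mm.

7163 mm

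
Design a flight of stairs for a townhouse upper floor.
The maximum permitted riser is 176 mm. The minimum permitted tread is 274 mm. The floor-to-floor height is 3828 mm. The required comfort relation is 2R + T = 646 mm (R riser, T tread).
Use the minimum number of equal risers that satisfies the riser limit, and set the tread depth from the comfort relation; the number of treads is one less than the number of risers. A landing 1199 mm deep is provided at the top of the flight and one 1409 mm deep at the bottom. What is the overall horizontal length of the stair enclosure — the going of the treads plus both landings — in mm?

8866 mm

⌈3828/176⌉ = 22 risers.
Riser R = 3828 / 22 = 174 mm, within the 176 mm limit.
T = 646 − 2·174 = 298 mm, which satisfies the 274 mm minimum.
Going = (22 − 1) × 298 = 6258 mm.
Add landings: 6258 + 1199 + 1409 = 8866 mm.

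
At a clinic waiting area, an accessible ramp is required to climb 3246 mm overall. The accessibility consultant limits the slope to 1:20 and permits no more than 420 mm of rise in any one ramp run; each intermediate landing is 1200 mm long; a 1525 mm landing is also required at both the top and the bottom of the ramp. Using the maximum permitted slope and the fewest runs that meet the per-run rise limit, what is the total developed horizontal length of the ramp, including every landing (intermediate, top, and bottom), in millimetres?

3246 / 420 = 7.73, so 8 ramp runs are needed. That means 7 intermediate landings.
Horizontal run for 3246 mm of rise at 1:20 is 3246 × 20 = 64920 mm.
Intermediate landings: 7 × 1200 = 8400 mm.
Top and bottom landings: 2 × 1525 = 3050 mm.
Total = 64920 + 8400 + 3050 = 76370 mm.

76370 mm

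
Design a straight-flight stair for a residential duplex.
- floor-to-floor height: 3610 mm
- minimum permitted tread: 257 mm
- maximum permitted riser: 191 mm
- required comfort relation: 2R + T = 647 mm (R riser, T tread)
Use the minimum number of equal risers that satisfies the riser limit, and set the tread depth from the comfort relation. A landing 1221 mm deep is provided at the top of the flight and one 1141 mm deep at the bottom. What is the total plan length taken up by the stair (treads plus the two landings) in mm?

⌈3610/191⌉ = 19 risers.
Each riser is 3610/19 = 190 mm (≤ 191 mm).
From 2R + T = 647: T = 647 − 380 = 267 mm.
19 risers give 18 treads; going = 18 × 267 = 4806 mm.
Enclosure = 4806 + 1221 + 1141 = 7168 mm.

7168 mm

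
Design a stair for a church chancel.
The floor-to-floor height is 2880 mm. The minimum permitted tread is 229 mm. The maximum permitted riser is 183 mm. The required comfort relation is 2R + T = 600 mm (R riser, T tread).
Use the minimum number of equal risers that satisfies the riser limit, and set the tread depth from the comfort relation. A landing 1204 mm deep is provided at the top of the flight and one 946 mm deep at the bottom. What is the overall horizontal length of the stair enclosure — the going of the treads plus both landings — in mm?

At most 183 each: 2880/183 = 15.74, giving 16 risers.
R = 2880 ÷ 16 = 180 mm.
T = 600 − 2·180 = 240 mm, which satisfies the 229 mm minimum.
16 risers give 15 treads; going = 15 × 240 = 3600 mm.
Enclosure = 3600 + 1204 + 946 = 5750 mm.

5750 mm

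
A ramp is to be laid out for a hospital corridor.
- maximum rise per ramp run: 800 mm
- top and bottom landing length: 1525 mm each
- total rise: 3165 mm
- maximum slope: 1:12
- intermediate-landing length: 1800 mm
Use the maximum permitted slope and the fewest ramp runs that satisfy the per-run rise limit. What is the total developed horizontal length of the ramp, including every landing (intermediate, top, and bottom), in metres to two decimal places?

46.43 m

⌈3165/800⌉ = 4 ramp runs. That means 3 intermediate landings.
Ramp run (horizontal) at 1:12: 3165 × 12 = 37980 mm.
Intermediate landings: 3 × 1800 = 5400 mm.
Top and bottom landings: 2 × 1525 = 3050 mm.
Total = 37980 + 5400 + 3050 = 46430 mm.
= 46.43 m.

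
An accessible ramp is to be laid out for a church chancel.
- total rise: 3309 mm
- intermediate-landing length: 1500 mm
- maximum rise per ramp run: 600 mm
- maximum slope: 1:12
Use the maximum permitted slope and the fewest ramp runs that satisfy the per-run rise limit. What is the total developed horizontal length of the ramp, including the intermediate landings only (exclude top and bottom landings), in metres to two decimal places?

47.21 m

⌈3309/600⌉ = 6 ramp runs. That means 5 intermediate landings.
Ramp run (horizontal) at 1:12: 3309 × 12 = 39708 mm.
5 intermediate landings contribute 5 × 1500 = 7500 mm.
Total developed length = 39708 + 7500 = 47208 mm.
= 47.21 m.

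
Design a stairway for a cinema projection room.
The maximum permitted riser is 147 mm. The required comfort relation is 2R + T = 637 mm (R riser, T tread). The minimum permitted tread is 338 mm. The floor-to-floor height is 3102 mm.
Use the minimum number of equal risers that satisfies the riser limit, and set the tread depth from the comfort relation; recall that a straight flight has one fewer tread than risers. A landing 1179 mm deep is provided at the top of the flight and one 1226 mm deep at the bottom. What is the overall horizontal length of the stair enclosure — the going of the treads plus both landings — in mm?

3102 / 147 = 21.10, so 22 risers are needed.
R = 3102 ÷ 22 = 141 mm.
T = 637 − 2·141 = 355 mm, which satisfies the 338 mm minimum.
22 risers give 21 treads; going = 21 × 355 = 7455 mm.
Enclosure = 7455 + 1179 + 1226 = 9860 mm.

9860 mm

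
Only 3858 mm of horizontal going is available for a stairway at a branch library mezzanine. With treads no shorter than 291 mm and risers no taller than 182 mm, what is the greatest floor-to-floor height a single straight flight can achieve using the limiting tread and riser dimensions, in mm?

3858 / 291 = 13.26, so 13 treads fit.
Risers = treads + 1 = 14.
Maximum height = 14 × 182 = 2548 mm.

2548 mm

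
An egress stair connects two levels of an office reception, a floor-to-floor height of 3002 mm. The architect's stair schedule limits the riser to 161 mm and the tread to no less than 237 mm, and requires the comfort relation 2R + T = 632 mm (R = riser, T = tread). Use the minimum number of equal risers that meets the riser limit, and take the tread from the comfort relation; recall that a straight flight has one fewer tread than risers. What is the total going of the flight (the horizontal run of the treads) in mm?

3002 / 161 = 18.646 → round up to 19 risers.
R = 3002 ÷ 19 = 158 mm.
T = 632 − 2·158 = 316 mm, which satisfies the 237 mm minimum.
19 risers give 18 treads; going = 18 × 316 = 5688 mm.

5688 mm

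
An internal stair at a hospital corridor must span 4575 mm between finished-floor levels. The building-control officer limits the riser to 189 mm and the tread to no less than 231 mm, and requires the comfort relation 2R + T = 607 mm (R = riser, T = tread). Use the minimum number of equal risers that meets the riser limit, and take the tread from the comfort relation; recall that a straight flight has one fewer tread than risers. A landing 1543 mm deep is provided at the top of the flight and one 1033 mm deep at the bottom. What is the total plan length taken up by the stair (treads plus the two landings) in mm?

4575 / 189 = 24.206 → round up to 25 risers.
Each riser is 4575/25 = 183 mm (≤ 189 mm).
From 2R + T = 607: T = 607 − 366 = 241 mm.
25 risers give 24 treads; going = 24 × 241 = 5784 mm.
Add landings: 5784 + 1543 + 1033 = 8360 mm.

8360 mm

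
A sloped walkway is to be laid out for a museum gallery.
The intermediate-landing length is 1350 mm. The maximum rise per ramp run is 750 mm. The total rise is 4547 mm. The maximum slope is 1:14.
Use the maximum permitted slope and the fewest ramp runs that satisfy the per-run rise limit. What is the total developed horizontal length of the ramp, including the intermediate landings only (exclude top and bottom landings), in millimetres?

4547 / 750 = 6.063 → round up to 7 ramp runs. That means 6 intermediate landings.
Ramp run (horizontal) at 1:14: 4547 × 14 = 63658 mm.
Intermediate landings: 6 × 1350 = 8100 mm.
Total developed length = 63658 + 8100 = 71758 mm.

71758 mm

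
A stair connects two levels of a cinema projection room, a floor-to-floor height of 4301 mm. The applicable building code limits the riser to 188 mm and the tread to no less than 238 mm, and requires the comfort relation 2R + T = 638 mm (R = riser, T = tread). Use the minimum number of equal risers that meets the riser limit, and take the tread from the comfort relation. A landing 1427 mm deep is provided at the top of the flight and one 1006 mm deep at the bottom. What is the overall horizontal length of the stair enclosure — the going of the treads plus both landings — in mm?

At most 188 each: 4301/188 = 22.88, giving 23 risers.
Riser R = 4301 / 23 = 187 mm, within the 188 mm limit.
T = 638 − 2·187 = 264 mm, which satisfies the 238 mm minimum.
23 risers give 22 treads; going = 22 × 264 = 5808 mm.
Add landings: 5808 + 1427 + 1006 = 8241 mm.

8241 mm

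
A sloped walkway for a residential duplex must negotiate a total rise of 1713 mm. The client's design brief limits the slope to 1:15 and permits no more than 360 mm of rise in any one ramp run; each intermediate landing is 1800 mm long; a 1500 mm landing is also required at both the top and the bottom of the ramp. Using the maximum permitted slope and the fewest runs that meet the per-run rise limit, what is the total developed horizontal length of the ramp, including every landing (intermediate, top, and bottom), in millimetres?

At most 360 each: 1713/360 = 4.76, giving 5 ramp runs. That means 4 intermediate landings.
Horizontal run for 1713 mm of rise at 1:15 is 1713 × 15 = 25695 mm.
4 intermediate landings contribute 4 × 1800 = 7200 mm.
Top and bottom landings: 2 × 1500 = 3000 mm.
Total = 25695 + 7200 + 3000 = 35895 mm.

35895 mm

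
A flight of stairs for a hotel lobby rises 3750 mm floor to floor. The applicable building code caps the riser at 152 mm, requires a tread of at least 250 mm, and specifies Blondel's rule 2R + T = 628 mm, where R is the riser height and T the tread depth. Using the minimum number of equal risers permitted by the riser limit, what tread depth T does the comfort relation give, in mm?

328 mm

⌈3750/152⌉ = 25 risers.
Riser R = 3750 / 25 = 150 mm, within the 152 mm limit.
From 2R + T = 628: T = 628 − 300 = 328 mm.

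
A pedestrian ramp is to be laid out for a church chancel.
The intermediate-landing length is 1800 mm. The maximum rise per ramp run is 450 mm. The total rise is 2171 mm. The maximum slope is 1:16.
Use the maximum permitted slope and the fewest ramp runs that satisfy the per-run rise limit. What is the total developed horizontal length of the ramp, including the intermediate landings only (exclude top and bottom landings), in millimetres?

At most 450 each: 2171/450 = 4.82, giving 5 ramp runs. That means 4 intermediate landings.
Horizontal run for 2171 mm of rise at 1:16 is 2171 × 16 = 34736 mm.
4 intermediate landings contribute 4 × 1800 = 7200 mm.
Developed length = 34736 + 7200 = 41936 mm.

41936 mm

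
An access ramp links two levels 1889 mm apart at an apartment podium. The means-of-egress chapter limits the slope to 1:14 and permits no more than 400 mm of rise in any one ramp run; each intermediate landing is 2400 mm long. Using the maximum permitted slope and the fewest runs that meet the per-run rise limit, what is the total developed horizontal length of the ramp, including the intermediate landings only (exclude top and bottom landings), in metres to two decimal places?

⌈1889/400⌉ = 5 ramp runs. That means 4 intermediate landings.
Horizontal run for 1889 mm of rise at 1:14 is 1889 × 14 = 26446 mm.
Intermediate landings: 4 × 2400 = 9600 mm.
Total developed length = 26446 + 9600 = 36046 mm.
= 36.05 m.

36.05 m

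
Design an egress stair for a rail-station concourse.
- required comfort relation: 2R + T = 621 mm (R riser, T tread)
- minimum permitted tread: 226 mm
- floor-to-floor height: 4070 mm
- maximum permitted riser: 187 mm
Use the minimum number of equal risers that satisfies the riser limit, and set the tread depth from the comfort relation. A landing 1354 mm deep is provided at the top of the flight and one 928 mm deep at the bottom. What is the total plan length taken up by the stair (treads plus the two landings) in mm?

7553 mm

⌈4070/187⌉ = 22 risers.
R = 4070 ÷ 22 = 185 mm.
T = 621 − 2·185 = 251 mm, which satisfies the 226 mm minimum.
22 risers give 21 treads; going = 21 × 251 = 5271 mm.
Add landings: 5271 + 1354 + 928 = 7553 mm.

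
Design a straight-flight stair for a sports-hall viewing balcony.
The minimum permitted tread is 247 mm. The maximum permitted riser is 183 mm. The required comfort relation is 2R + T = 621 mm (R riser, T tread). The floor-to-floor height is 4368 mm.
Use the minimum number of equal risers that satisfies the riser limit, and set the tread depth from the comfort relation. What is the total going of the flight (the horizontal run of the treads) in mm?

5911 mm

At most 183 each: 4368/183 = 23.87, giving 24 risers.
R = 4368 ÷ 24 = 182 mm.
T = 621 − 2·182 = 257 mm, which satisfies the 247 mm minimum.
Going = (24 − 1) × 257 = 5911 mm.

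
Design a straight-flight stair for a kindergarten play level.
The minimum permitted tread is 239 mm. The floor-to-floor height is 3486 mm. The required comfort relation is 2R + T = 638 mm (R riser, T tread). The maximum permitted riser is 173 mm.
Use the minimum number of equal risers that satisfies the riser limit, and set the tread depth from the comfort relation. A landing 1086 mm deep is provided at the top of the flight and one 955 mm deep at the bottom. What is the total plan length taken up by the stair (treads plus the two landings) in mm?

8161 mm

3486 / 173 = 20.15, so 21 risers are needed.
Riser R = 3486 / 21 = 166 mm, within the 173 mm limit.
T = 638 − 2·166 = 306 mm, which satisfies the 239 mm minimum.
Going = (21 − 1) × 306 = 6120 mm.
Add landings: 6120 + 1086 + 955 = 8161 mm.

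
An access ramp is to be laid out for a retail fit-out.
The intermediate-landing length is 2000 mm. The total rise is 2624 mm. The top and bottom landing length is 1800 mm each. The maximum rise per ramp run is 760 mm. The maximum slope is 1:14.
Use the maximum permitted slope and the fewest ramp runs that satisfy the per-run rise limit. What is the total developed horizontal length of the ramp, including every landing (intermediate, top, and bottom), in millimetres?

2624 / 760 = 3.45, so 4 ramp runs are needed. That means 3 intermediate landings.
Horizontal run for 2624 mm of rise at 1:14 is 2624 × 14 = 36736 mm.
Intermediate landings: 3 × 2000 = 6000 mm.
Top and bottom landings: 2 × 1800 = 3600 mm.
Total = 36736 + 6000 + 3600 = 46336 mm.

46336 mm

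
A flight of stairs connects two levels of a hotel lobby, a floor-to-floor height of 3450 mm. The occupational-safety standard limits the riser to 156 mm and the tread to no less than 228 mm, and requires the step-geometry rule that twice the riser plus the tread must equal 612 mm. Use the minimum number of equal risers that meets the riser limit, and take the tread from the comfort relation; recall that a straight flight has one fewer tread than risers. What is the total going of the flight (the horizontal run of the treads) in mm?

6864 mm

⌈3450/156⌉ = 23 risers.
Riser R = 3450 / 23 = 150 mm, within the 156 mm limit.
T = 612 − 2·150 = 312 mm, which satisfies the 228 mm minimum.
23 risers give 22 treads; going = 22 × 312 = 6864 mm.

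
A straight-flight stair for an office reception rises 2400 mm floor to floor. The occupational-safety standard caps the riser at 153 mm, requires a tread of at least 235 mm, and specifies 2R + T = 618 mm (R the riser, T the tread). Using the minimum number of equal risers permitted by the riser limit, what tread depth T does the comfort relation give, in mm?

318 mm

⌈2400/153⌉ = 16 risers.
R = 2400 ÷ 16 = 150 mm.
Tread T = 618 − 2 × 150 = 318 mm (≥ 235 mm).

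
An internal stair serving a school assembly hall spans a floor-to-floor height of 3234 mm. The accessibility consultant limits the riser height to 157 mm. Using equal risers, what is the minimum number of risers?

21 risers

At most 157 each: 3234/157 = 20.60, giving 21 risers.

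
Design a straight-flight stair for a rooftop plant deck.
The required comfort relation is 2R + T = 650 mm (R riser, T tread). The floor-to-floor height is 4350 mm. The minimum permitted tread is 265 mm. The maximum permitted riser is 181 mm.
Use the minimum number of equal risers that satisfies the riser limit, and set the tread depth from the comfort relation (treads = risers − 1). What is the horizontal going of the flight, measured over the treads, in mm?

4350 / 181 = 24.03, so 25 risers are needed.
R = 4350 ÷ 25 = 174 mm.
T = 650 − 2·174 = 302 mm, which satisfies the 265 mm minimum.
25 risers give 24 treads; going = 24 × 302 = 7248 mm.

7248 mm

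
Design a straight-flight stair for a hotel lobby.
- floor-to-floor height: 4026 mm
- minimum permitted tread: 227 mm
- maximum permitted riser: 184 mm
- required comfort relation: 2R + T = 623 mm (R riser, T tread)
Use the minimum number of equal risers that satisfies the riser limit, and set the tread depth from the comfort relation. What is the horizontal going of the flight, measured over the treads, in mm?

5397 mm

At most 184 each: 4026/184 = 21.88, giving 22 risers.
Each riser is 4026/22 = 183 mm (≤ 184 mm).
From 2R + T = 623: T = 623 − 366 = 257 mm.
22 risers give 21 treads; going = 21 × 257 = 5397 mm.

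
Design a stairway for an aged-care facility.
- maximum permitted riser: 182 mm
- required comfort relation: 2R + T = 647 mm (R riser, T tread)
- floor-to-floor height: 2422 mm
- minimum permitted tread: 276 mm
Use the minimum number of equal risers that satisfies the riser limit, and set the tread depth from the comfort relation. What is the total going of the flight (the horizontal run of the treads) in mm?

At most 182 each: 2422/182 = 13.31, giving 14 risers.
Riser R = 2422 / 14 = 173 mm, within the 182 mm limit.
From 2R + T = 647: T = 647 − 346 = 301 mm.
14 risers give 13 treads; going = 13 × 301 = 3913 mm.

3913 mm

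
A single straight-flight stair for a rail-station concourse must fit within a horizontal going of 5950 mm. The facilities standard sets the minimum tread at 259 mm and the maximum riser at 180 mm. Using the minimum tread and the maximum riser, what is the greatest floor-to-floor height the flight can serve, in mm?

Treads that fit: ⌊5950 / 259⌋ = 22.
Risers = treads + 1 = 23.
Maximum height = 23 × 180 = 4140 mm.

4140 mm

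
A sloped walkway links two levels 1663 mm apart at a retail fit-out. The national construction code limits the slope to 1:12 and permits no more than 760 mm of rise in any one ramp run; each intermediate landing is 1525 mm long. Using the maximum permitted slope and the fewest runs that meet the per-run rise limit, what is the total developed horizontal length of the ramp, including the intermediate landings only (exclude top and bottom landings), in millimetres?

1663 / 760 = 2.188 → round up to 3 ramp runs. That means 2 intermediate landings.
Ramp run (horizontal) at 1:12: 1663 × 12 = 19956 mm.
2 intermediate landings contribute 2 × 1525 = 3050 mm.
Total developed length = 19956 + 3050 = 23006 mm.

23006 mm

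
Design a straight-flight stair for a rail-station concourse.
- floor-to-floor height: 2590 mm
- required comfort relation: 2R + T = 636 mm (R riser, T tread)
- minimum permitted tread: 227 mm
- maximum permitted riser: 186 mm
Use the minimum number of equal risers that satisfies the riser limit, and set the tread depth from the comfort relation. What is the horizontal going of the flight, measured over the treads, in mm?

3458 mm

At most 186 each: 2590/186 = 13.92, giving 14 risers.
Riser R = 2590 / 14 = 185 mm, within the 186 mm limit.
T = 636 − 2·185 = 266 mm, which satisfies the 227 mm minimum.
Treads = 14 − 1 = 13; going = 13 × 266 = 3458 mm.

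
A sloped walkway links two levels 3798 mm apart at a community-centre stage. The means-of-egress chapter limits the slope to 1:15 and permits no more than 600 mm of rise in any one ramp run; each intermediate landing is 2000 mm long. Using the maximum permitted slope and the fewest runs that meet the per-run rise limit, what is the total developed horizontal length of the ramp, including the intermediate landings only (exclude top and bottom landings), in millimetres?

68970 mm

3798 / 600 = 6.330 → round up to 7 ramp runs. That means 6 intermediate landings.
Horizontal run for 3798 mm of rise at 1:15 is 3798 × 15 = 56970 mm.
6 intermediate landings contribute 6 × 2000 = 12000 mm.
Total developed length = 56970 + 12000 = 68970 mm.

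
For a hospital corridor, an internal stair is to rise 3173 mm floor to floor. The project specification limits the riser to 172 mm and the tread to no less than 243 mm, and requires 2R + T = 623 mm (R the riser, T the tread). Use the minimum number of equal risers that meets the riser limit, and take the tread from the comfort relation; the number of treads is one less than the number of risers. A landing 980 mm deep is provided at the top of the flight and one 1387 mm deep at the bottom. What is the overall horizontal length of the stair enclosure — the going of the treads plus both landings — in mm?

7569 mm

⌈3173/172⌉ = 19 risers.
Riser R = 3173 / 19 = 167 mm, within the 172 mm limit.
T = 623 − 2·167 = 289 mm, which satisfies the 243 mm minimum.
Going = (19 − 1) × 289 = 5202 mm.
Add landings: 5202 + 980 + 1387 = 7569 mm.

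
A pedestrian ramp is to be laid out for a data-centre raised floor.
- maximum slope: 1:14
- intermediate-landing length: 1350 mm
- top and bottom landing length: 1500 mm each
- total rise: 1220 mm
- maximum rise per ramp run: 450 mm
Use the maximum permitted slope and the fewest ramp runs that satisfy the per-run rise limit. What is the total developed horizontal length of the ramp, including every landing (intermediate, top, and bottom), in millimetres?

At most 450 each: 1220/450 = 2.71, giving 3 ramp runs. That means 2 intermediate landings.
Horizontal run for 1220 mm of rise at 1:14 is 1220 × 14 = 17080 mm.
Intermediate landings: 2 × 1350 = 2700 mm.
Top and bottom landings: 2 × 1500 = 3000 mm.
Total = 17080 + 2700 + 3000 = 22780 mm.

22780 mm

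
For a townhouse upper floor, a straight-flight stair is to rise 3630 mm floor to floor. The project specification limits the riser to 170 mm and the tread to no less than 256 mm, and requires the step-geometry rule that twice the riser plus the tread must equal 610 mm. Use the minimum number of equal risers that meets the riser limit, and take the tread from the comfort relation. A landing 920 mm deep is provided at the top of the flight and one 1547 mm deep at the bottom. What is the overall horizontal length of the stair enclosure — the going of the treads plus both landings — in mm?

8347 mm

3630 / 170 = 21.353 → round up to 22 risers.
Riser R = 3630 / 22 = 165 mm, within the 170 mm limit.
T = 610 − 2·165 = 280 mm, which satisfies the 256 mm minimum.
Treads = 22 − 1 = 21; going = 21 × 280 = 5880 mm.
Add landings: 5880 + 920 + 1547 = 8347 mm.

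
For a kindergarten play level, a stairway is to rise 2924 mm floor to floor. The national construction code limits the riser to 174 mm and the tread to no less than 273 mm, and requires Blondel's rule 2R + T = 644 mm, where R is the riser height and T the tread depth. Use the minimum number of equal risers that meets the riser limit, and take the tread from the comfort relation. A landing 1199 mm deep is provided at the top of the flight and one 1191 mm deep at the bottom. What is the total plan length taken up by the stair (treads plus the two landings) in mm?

⌈2924/174⌉ = 17 risers.
Riser R = 2924 / 17 = 172 mm, within the 174 mm limit.
T = 644 − 2·172 = 300 mm, which satisfies the 273 mm minimum.
Going = (17 − 1) × 300 = 4800 mm.
Enclosure = 4800 + 1199 + 1191 = 7190 mm.

7190 mm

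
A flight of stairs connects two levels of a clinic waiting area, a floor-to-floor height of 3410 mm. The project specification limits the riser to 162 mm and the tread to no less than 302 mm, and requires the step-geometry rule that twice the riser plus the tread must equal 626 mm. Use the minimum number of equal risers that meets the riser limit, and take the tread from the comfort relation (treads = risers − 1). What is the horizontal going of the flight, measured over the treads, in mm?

3410 / 162 = 21.05, so 22 risers are needed.
R = 3410 ÷ 22 = 155 mm.
From 2R + T = 626: T = 626 − 310 = 316 mm.
Treads = 22 − 1 = 21; going = 21 × 316 = 6636 mm.

6636 mm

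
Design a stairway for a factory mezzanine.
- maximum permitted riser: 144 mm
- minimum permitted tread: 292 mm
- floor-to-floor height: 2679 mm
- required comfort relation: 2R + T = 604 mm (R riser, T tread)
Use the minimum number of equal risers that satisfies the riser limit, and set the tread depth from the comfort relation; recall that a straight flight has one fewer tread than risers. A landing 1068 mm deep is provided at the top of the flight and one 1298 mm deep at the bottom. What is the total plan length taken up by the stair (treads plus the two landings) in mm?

8162 mm

2679 / 144 = 18.604 → round up to 19 risers.
R = 2679 ÷ 19 = 141 mm.
From 2R + T = 604: T = 604 − 282 = 322 mm.
19 risers give 18 treads; going = 18 × 322 = 5796 mm.
Add landings: 5796 + 1068 + 1298 = 8162 mm.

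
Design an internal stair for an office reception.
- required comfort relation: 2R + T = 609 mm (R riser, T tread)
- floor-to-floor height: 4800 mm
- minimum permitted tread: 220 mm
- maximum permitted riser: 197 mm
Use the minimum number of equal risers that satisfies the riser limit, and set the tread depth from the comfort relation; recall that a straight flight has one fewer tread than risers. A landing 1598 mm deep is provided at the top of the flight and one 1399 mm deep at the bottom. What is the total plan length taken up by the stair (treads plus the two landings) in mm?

At most 197 each: 4800/197 = 24.37, giving 25 risers.
R = 4800 ÷ 25 = 192 mm.
T = 609 − 2·192 = 225 mm, which satisfies the 220 mm minimum.
Treads = 25 − 1 = 24; going = 24 × 225 = 5400 mm.
Enclosure = 5400 + 1598 + 1399 = 8397 mm.

8397 mm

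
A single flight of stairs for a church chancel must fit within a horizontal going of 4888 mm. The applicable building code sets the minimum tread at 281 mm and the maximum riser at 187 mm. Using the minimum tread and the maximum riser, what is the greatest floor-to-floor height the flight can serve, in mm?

3366 mm

4888 / 281 = 17.40, so 17 treads fit.
Risers = treads + 1 = 18.
Maximum height = 18 × 187 = 3366 mm.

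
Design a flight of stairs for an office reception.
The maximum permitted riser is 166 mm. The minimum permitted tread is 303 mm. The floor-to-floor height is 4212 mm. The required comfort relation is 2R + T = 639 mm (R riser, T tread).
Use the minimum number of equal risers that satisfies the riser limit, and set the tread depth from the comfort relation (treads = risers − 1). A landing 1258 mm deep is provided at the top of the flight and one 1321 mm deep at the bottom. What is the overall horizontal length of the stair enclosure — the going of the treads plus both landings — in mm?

4212 / 166 = 25.37, so 26 risers are needed.
Each riser is 4212/26 = 162 mm (≤ 166 mm).
Tread T = 639 − 2 × 162 = 315 mm (≥ 303 mm).
26 risers give 25 treads; going = 25 × 315 = 7875 mm.
Add landings: 7875 + 1258 + 1321 = 10454 mm.

10454 mm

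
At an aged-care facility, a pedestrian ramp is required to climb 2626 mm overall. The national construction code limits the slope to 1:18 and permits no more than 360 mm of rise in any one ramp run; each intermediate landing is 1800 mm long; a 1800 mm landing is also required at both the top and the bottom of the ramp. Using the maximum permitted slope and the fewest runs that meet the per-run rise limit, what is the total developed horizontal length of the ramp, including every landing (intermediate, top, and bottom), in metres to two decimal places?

⌈2626/360⌉ = 8 ramp runs. That means 7 intermediate landings.
Ramp run (horizontal) at 1:18: 2626 × 18 = 47268 mm.
7 intermediate landings contribute 7 × 1800 = 12600 mm.
Top and bottom landings: 2 × 1800 = 3600 mm.
Total = 47268 + 12600 + 3600 = 63468 mm.
= 63.47 m.

63.47 m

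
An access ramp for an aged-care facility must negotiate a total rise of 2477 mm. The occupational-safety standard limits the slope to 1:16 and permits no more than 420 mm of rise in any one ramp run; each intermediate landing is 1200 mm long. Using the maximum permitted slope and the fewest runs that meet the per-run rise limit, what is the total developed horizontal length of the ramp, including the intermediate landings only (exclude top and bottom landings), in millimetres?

45632 mm

At most 420 each: 2477/420 = 5.90, giving 6 ramp runs. That means 5 intermediate landings.
Ramp run (horizontal) at 1:16: 2477 × 16 = 39632 mm.
5 intermediate landings contribute 5 × 1200 = 6000 mm.
Developed length = 39632 + 6000 = 45632 mm.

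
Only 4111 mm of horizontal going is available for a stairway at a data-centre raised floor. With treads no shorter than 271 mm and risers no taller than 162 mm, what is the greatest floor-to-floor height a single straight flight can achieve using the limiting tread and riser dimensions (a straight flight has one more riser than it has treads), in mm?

Treads that fit: ⌊4111 / 271⌋ = 15.
Risers = treads + 1 = 16.
Maximum height = 16 × 162 = 2592 mm.

2592 mm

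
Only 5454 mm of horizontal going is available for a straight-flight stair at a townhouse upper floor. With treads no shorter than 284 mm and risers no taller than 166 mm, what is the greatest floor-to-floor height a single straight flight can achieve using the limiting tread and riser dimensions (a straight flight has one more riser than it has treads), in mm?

3320 mm

5454 / 284 = 19.20, so 19 treads fit.
Risers = treads + 1 = 20.
Maximum height = 20 × 166 = 3320 mm.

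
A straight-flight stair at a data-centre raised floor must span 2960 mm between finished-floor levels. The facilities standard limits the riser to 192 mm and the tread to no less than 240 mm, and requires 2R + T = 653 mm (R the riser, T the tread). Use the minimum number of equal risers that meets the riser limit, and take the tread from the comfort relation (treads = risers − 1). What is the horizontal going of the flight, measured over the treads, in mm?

4245 mm

⌈2960/192⌉ = 16 risers.
Each riser is 2960/16 = 185 mm (≤ 192 mm).
From 2R + T = 653: T = 653 − 370 = 283 mm.
Treads = 16 − 1 = 15; going = 15 × 283 = 4245 mm.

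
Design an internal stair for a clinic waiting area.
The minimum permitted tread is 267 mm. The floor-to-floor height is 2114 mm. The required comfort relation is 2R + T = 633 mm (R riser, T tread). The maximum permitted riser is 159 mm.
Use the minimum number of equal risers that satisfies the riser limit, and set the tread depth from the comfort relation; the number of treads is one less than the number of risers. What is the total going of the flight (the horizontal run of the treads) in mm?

4303 mm

⌈2114/159⌉ = 14 risers.
Riser R = 2114 / 14 = 151 mm, within the 159 mm limit.
T = 633 − 2·151 = 331 mm, which satisfies the 267 mm minimum.
Treads = 14 − 1 = 13; going = 13 × 331 = 4303 mm.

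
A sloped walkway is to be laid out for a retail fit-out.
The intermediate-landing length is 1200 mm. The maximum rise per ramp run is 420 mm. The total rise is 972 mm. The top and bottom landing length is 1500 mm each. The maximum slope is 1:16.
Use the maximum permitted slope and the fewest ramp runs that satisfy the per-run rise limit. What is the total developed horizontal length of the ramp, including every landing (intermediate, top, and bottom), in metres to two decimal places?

20.95 m

972 / 420 = 2.31, so 3 ramp runs are needed. That means 2 intermediate landings.
Ramp run (horizontal) at 1:16: 972 × 16 = 15552 mm.
2 intermediate landings contribute 2 × 1200 = 2400 mm.
Top and bottom landings: 2 × 1500 = 3000 mm.
Total = 15552 + 2400 + 3000 = 20952 mm.
= 20.95 m.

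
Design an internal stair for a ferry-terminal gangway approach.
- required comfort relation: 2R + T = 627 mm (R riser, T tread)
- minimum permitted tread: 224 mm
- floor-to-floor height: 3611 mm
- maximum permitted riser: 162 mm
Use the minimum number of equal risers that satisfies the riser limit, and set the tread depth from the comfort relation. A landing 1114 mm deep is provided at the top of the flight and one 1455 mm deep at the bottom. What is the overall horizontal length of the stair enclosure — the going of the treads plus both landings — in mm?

⌈3611/162⌉ = 23 risers.
Riser R = 3611 / 23 = 157 mm, within the 162 mm limit.
Tread T = 627 − 2 × 157 = 313 mm (≥ 224 mm).
23 risers give 22 treads; going = 22 × 313 = 6886 mm.
Enclosure = 6886 + 1114 + 1455 = 9455 mm.

9455 mm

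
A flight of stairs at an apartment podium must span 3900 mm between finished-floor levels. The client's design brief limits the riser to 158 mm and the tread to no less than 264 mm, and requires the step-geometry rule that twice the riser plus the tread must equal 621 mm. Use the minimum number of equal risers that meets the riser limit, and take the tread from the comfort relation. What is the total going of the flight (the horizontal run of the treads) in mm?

3900 / 158 = 24.68, so 25 risers are needed.
Riser R = 3900 / 25 = 156 mm, within the 158 mm limit.
From 2R + T = 621: T = 621 − 312 = 309 mm.
25 risers give 24 treads; going = 24 × 309 = 7416 mm.

7416 mm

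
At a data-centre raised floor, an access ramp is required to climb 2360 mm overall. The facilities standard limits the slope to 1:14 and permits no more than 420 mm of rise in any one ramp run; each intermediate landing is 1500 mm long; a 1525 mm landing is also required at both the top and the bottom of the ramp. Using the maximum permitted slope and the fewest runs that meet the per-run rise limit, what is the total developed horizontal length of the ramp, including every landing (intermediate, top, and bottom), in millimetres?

43590 mm

2360 / 420 = 5.62, so 6 ramp runs are needed. That means 5 intermediate landings.
Ramp run (horizontal) at 1:14: 2360 × 14 = 33040 mm.
5 intermediate landings contribute 5 × 1500 = 7500 mm.
Top and bottom landings: 2 × 1525 = 3050 mm.
Total = 33040 + 7500 + 3050 = 43590 mm.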